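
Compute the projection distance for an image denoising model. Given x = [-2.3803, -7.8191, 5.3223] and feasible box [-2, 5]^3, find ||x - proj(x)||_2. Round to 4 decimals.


Project each component onto [-2, 5].
clip(-2.3803) = -2.0, clip(-7.8191) = -2.0, clip(5.3223) = 5.0
Projection = [-2.0, -2.0, 5.0]
Squared diffs: [0.1446, 33.8619, 0.1039]
Distance = sqrt(34.1104) = 5.8404


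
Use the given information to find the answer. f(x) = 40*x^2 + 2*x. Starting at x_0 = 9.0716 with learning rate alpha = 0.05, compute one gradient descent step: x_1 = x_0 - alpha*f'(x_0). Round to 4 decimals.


We compute the gradient at x_0 and apply the update.
f'(x) = 80*x + 2
f'(9.0716) = 80*9.0716 + 2 = 727.728
x_1 = 9.0716 - 0.05*727.728 = -27.3148


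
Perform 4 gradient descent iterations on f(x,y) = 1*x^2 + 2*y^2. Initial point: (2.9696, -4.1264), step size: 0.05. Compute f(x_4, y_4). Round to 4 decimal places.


Gradient descent on f(x,y) = 1*x^2 + 2*y^2.
Starting point: (2.9696, -4.1264), alpha = 0.05
Step 1: grad_x = 2*1*2.9696 = 5.9392, grad_y = 2*2*-4.1264 = -16.5056
  x_1 = 2.9696 - 0.05*5.9392 = 2.6726
  y_1 = -4.1264 - 0.05*-16.5056 = -3.3011
Step 2: grad_x = 2*1*2.6726 = 5.3453, grad_y = 2*2*-3.3011 = -13.2045
  x_2 = 2.6726 - 0.05*5.3453 = 2.4054
  y_2 = -3.3011 - 0.05*-13.2045 = -2.6409
Step 3: grad_x = 2*1*2.4054 = 4.8108, grad_y = 2*2*-2.6409 = -10.5636
  x_3 = 2.4054 - 0.05*4.8108 = 2.1648
  y_3 = -2.6409 - 0.05*-10.5636 = -2.1127
Step 4: grad_x = 2*1*2.1648 = 4.3297, grad_y = 2*2*-2.1127 = -8.4509
  x_4 = 2.1648 - 0.05*4.3297 = 1.9484
  y_4 = -2.1127 - 0.05*-8.4509 = -1.6902
f(1.9484, -1.6902) = 1*1.9484^2 + 2*(-1.6902)^2 = 9.5095


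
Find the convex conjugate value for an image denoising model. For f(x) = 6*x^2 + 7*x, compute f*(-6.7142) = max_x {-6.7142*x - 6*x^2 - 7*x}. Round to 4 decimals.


f*(y) = sup_x {y*x - a*x^2 - b*x} = sup_x {(y-b)*x - a*x^2}
FOC: (y - b) - 2a*x = 0 => x* = (y - b)/(2a)
x* = (-6.7142 - 7)/(2*6) = -1.1429
f*(-6.7142) = (y-b)^2/(4a) = (-6.7142 - 7)^2/(4*6)
= 188.0793/24 = 7.8366


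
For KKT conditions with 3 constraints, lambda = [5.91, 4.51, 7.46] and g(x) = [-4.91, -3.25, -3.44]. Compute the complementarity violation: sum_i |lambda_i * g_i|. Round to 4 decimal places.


KKT complementary slackness check:
lambda_1 * g_1 = 5.91 * -4.91 = -29.0181
lambda_2 * g_2 = 4.51 * -3.25 = -14.6575
lambda_3 * g_3 = 7.46 * -3.44 = -25.6624
Total violation = 29.0181 + 14.6575 + 25.6624 = 69.338


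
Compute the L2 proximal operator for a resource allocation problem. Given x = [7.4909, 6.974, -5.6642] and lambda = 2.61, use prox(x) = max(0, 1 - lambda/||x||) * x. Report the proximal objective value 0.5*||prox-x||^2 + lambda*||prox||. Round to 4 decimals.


Step 1: Compute ||x||.
||x|| = 11.6976
Step 2: Compute scaling factor.
scale = max(0, 1 - 2.61/11.6976) = 0.7769
Step 3: prox(x) = [5.8195, 5.4179, -4.4004]
||prox(x)|| = 9.0876
Step 4: Proximal objective.
0.5*||prox-x||^2 = 3.4061
lambda*||prox|| = 23.7186
Total = 27.1246


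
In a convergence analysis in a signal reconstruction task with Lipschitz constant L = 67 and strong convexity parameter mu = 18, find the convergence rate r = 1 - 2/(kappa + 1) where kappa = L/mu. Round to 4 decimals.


Step 1: Compute the condition number.
kappa = L/mu = 67/18 = 3.7222
Step 2: Compute the convergence rate.
r = 1 - 2/(kappa + 1) = 1 - 2*mu/(L + mu) = (L - mu)/(L + mu) = 49/85 = 0.5765


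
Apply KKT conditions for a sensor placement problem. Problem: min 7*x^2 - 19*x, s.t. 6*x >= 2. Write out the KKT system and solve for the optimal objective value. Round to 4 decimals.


Step 1: Try lambda = 0 (constraint inactive).
Stationarity: 2*7*x - 19 = 0
x* = 19/(2*7) = 19/14 = 1.3571 (rounded; the exact value 19/14 is used below)
Check constraint: 6*1.3571 = 8.1426 >= 2 -- satisfied.
Step 2: Compute optimal value.
f(x*) = 7*(19/14)^2 - 19*(19/14) = -12.8929


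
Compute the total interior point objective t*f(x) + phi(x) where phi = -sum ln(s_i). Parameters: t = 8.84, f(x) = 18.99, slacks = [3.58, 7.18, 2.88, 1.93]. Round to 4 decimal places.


Step 1: Compute log-barrier.
ln values: [1.2754, 1.9713, 1.0578, 0.6575]
phi = -(1.2754 + 1.9713 + 1.0578 + 0.6575) = -4.962
Step 2: Compute augmented objective.
t*f(x) = 8.84*18.99 = 167.8716
Total = 167.8716 - 4.962 = 162.9096


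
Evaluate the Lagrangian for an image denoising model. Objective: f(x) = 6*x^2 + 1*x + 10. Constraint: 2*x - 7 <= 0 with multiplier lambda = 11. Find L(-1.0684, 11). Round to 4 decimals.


Step 1: Evaluate f(x).
f(-1.0684) = 6*(-1.0684)^2 + 1*(-1.0684) + 10 = 15.7805
Step 2: Evaluate g(x).
g(-1.0684) = 2*-1.0684 - 7 = -9.1368
Step 3: Compute Lagrangian.
L = 15.7805 + 11*-9.1368 = -84.7243


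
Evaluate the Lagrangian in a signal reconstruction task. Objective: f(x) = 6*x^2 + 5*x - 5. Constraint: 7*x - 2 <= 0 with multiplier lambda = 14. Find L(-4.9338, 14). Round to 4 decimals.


Step 1: Evaluate f(x).
f(-4.9338) = 6*(-4.9338)^2 + 5*(-4.9338) - 5 = 116.3853
Step 2: Evaluate g(x).
g(-4.9338) = 7*-4.9338 - 2 = -36.5366
Step 3: Compute Lagrangian.
L = 116.3853 + 14*-36.5366 = -395.1271


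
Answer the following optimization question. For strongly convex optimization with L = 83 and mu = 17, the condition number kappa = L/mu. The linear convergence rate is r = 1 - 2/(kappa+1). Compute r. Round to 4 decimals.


Step 1: Compute the condition number.
kappa = L/mu = 83/17 = 4.8824
Step 2: Compute the convergence rate.
r = 1 - 2/(kappa + 1) = 1 - 2*mu/(L + mu) = (L - mu)/(L + mu) = 66/100 = 0.66


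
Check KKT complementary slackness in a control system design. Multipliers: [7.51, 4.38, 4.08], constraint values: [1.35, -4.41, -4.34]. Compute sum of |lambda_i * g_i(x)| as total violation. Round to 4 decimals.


KKT complementary slackness check:
lambda_1 * g_1 = 7.51 * 1.35 = 10.1385
lambda_2 * g_2 = 4.38 * -4.41 = -19.3158
lambda_3 * g_3 = 4.08 * -4.34 = -17.7072
Total violation = 10.1385 + 19.3158 + 17.7072 = 47.1615


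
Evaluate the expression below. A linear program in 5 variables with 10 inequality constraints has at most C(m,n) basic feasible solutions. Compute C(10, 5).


Each vertex corresponds to some choice of n active constraints out of m, so the number of vertices is at most C(m, n) = m! / (n!(m-n)!).
m = 10, n = 5
Numerator: 10 * 9 * 8 * 7 * 6
Denominator: 5! = 120
C(10, 5) = 252


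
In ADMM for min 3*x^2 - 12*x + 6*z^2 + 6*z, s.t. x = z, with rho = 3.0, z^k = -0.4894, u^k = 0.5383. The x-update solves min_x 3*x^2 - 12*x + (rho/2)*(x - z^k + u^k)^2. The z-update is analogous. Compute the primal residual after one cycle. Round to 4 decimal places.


ADMM iteration with rho = 3.0, z^k = -0.4894, u^k = 0.5383
Step 1: x-update.
Minimize 3*x^2 - 12*x + (3.0/2)*(x + 0.4894 + 0.5383)^2
FOC: (2*3 + 3.0)*x = 12 + 3.0*(-0.4894 - 0.5383)
x^{k+1} = 0.9908
Step 2: z-update.
Minimize 6*z^2 + 6*z + (3.0/2)*(0.9908 - z + 0.5383)^2
FOC: (2*6 + 3.0)*z = -6 + 3.0*(0.9908 + 0.5383)
z^{k+1} = -0.0942
Step 3: u-update.
u^{k+1} = 0.5383 + 0.9908 + 0.0942 = 1.6233
Step 4: Primal residual = |0.9908 + 0.0942| = 1.085


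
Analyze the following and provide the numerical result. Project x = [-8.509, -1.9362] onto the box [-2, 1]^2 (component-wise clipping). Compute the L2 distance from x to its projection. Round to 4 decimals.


Project each component onto [-2, 1].
clip(-8.509) = -2.0, clip(-1.9362) = -1.9362
Projection = [-2.0, -1.9362]
Squared diffs: [42.3671, 0.0]
Distance = sqrt(42.3671) = 6.509


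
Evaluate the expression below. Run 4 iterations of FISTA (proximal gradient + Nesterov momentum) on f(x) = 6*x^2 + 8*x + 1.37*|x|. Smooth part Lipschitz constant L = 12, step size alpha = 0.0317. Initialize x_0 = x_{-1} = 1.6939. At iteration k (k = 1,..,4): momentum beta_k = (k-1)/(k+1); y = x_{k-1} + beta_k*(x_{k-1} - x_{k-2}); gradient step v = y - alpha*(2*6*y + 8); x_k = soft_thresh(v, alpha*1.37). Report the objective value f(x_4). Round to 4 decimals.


FISTA on f(x) = 6*x^2 + 8*x + 1.37*|x|
L = 12, alpha = 0.0317
Iteration 1: beta = 0.0, y = 1.6939 + 0.0*(1.6939 - 1.6939) = 1.6939
  grad(y) = 28.3268, v = y - alpha*grad = 0.7959
  prox(v) = soft_thresh(0.7959, 0.0434) = 0.7525
Iteration 2: beta = 0.3333, y = 0.7525 + 0.3333*(0.7525 - 1.6939) = 0.4387
  grad(y) = 13.2646, v = y - alpha*grad = 0.0182
  prox(v) = soft_thresh(0.0182, 0.0434) = 0.0
Iteration 3: beta = 0.5, y = 0.0 + 0.5*(0.0 - 0.7525) = -0.3763
  grad(y) = 3.4849, v = y - alpha*grad = -0.4867
  prox(v) = soft_thresh(-0.4867, 0.0434) = -0.4433
Iteration 4: beta = 0.6, y = -0.4433 + 0.6*(-0.4433 - 0.0) = -0.7093
  grad(y) = -0.5113, v = y - alpha*grad = -0.6931
  prox(v) = soft_thresh(-0.6931, 0.0434) = -0.6496
f(x_4) = 6*(-0.6496)^2 + 8*(-0.6496) + 1.37*|-0.6496| = -1.7749


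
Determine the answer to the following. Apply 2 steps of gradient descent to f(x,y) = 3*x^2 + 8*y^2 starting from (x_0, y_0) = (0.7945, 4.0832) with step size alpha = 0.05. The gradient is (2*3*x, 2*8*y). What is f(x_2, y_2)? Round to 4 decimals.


Gradient descent on f(x,y) = 3*x^2 + 8*y^2.
Starting point: (0.7945, 4.0832), alpha = 0.05
Step 1: grad_x = 2*3*0.7945 = 4.767, grad_y = 2*8*4.0832 = 65.3312
  x_1 = 0.7945 - 0.05*4.767 = 0.5562
  y_1 = 4.0832 - 0.05*65.3312 = 0.8166
Step 2: grad_x = 2*3*0.5562 = 3.3369, grad_y = 2*8*0.8166 = 13.0662
  x_2 = 0.5562 - 0.05*3.3369 = 0.3893
  y_2 = 0.8166 - 0.05*13.0662 = 0.1633
f(0.3893, 0.1633) = 3*0.3893^2 + 8*0.1633^2 = 0.6681


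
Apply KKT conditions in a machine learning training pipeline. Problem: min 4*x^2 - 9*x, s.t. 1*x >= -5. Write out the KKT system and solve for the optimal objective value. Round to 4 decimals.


Step 1: Try lambda = 0 (constraint inactive).
Stationarity: 2*4*x - 9 = 0
x* = 9/(2*4) = 1.125
Check constraint: 1*1.125 = 1.125 >= -5 -- satisfied.
Step 2: Compute optimal value.
f(x*) = 4*1.125^2 - 9*1.125 = -5.0625


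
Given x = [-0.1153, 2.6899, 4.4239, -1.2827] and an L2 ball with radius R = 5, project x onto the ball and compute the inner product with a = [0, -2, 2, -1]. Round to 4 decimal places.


Step 1: Compute ||x|| (intermediates to 6 decimals).
||x|| = sqrt((-0.1153)^2 + 2.6899^2 + 4.4239^2 + (-1.2827)^2) = 5.335266
Step 2: Project.
Since ||x|| > R, scale = R/||x|| = 5/5.335266 = 0.93716, proj(x) = scale * x
proj(x) = [-0.108055, 2.520867, 4.145902, -1.202095]
Step 3: Dot product.
a^T * proj(x) = 0*(-0.108055) - 2*2.520867 + 2*4.145902 - 1*(-1.202095) = 4.4522


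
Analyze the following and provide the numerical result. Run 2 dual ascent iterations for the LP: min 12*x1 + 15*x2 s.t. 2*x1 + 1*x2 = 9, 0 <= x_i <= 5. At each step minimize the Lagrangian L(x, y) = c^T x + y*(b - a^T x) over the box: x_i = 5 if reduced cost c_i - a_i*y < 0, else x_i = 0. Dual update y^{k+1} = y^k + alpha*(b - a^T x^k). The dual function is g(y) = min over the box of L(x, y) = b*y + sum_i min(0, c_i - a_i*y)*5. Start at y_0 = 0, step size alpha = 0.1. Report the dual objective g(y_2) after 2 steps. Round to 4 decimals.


Dual ascent for LP: min 12*x1 + 15*x2, 2*x1 + 1*x2 = 9, 0 <= x_i <= 5
Step 1: y^k = 0.0, reduced costs: (12.0, 15.0)
  x^k = (0.0, 0.0), subgradient = b - a^T x = 9.0
  y^{k+1} = 0.0 + 0.1*9.0 = 0.9
Step 2: y^k = 0.9, reduced costs: (10.2, 14.1)
  x^k = (0.0, 0.0), subgradient = b - a^T x = 9.0
  y^{k+1} = 0.9 + 0.1*9.0 = 1.8
Dual objective at y_2 = 1.8: reduced costs (8.4, 13.2), box minimizer x = (0.0, 0.0)
g(y_2) = b*y + (c1 - a1*y)*x1 + (c2 - a2*y)*x2 = 9*1.8 + 8.4*0.0 + 13.2*0.0 = 16.2 + 0.0 + 0.0 = 16.2


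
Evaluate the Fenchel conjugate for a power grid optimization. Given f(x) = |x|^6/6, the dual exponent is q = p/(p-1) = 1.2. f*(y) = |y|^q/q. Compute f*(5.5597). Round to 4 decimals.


The conjugate exponent q satisfies 1/p + 1/q = 1.
p = 6, so q = 6/(6 - 1) = 1.2
|y|^q = 5.5597^1.2 = 7.8354
f*(5.5597) = 7.8354 / 1.2 = 6.5295


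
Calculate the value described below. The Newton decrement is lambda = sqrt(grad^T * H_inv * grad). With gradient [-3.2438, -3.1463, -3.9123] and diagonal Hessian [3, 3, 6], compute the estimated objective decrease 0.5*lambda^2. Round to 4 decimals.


Step 1: H is diagonal, so H^(-1) * g = [-1.0813, -1.0488, -0.6521].
Step 2: g^T H^(-1) g = sum_i g_i^2 / H_ii
  = (-3.2438)^2/3 + (-3.1463)^2/3 + (-3.9123)^2/6
  = 3.5074 + 3.2997 + 2.551 = 9.3582
Step 3: Objective decrease = 0.5 * g^T H^(-1) g = 4.6791


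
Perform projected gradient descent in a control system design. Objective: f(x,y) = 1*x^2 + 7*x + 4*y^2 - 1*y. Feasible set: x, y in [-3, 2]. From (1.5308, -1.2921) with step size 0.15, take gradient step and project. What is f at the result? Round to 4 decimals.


Step 1: Compute gradient at (1.5308, -1.2921).
grad_x = 2*1*1.5308 + 7 = 10.0616
grad_y = 2*4*-1.2921 - 1 = -11.3368
Step 2: Gradient step.
x_raw = 1.5308 - 0.15*10.0616 = 0.0216
y_raw = -1.2921 - 0.15*-11.3368 = 0.4084
Step 3: Project onto [-3, 2].
x_proj = clip(0.0216) = 0.0216
y_proj = clip(0.4084) = 0.4084
Step 4: Evaluate f.
f(0.0216, 0.4084) = 0.4102


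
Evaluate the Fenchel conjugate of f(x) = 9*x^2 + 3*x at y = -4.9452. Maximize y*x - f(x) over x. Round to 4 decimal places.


f*(y) = sup_x {y*x - a*x^2 - b*x} = sup_x {(y-b)*x - a*x^2}
FOC: (y - b) - 2a*x = 0 => x* = (y - b)/(2a)
x* = (-4.9452 - 3)/(2*9) = -0.4414
f*(-4.9452) = (y-b)^2/(4a) = (-4.9452 - 3)^2/(4*9)
= 63.1262/36 = 1.7535


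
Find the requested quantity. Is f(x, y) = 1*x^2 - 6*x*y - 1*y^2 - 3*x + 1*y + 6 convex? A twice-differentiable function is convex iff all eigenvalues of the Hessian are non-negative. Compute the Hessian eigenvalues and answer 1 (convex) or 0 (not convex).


The Hessian of f(x,y) = 1*x^2 - 6*x*y - 1*y^2 - 3*x + 1*y + 6 is:
H = [[2, -6], [-6, -2]]
Trace = 2 - 2 = 0
Determinant = 2*-2 - (-6)^2 = -40
Discriminant = (0)^2 - 4*-40 = 160.0
Eigenvalues: lambda_1 = -6.3246, lambda_2 = 6.3246
The function is not convex.

0


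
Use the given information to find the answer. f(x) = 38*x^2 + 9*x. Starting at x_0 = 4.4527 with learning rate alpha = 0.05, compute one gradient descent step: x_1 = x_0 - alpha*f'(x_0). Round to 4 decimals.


We compute the gradient at x_0 and apply the update.
f'(x) = 76*x + 9
f'(4.4527) = 76*4.4527 + 9 = 347.4052
x_1 = 4.4527 - 0.05*347.4052 = -12.9176


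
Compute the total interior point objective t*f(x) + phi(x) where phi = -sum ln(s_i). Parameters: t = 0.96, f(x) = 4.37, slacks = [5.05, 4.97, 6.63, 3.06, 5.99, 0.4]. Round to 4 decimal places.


Step 1: Compute log-barrier.
ln values: [1.6194, 1.6034, 1.8916, 1.1184, 1.7901, -0.9163]
phi = -(1.6194 + 1.6034 + 1.8916 + 1.1184 + 1.7901 - 0.9163) = -7.1066
Step 2: Compute augmented objective.
t*f(x) = 0.96*4.37 = 4.1952
Total = 4.1952 - 7.1066 = -2.9114


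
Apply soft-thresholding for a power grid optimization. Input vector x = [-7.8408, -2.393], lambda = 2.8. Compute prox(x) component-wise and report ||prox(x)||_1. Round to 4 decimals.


Soft-thresholding with lambda = 2.8:
prox(-7.8408) = sign(-7.8408)*max(|-7.8408| - 2.8, 0) = -5.0408
prox(-2.393) = sign(-2.393)*max(|-2.393| - 2.8, 0) = 0.0
prox(x) = [-5.0408, 0.0]
||prox(x)||_1 = 5.0408 + 0.0 = 5.0408


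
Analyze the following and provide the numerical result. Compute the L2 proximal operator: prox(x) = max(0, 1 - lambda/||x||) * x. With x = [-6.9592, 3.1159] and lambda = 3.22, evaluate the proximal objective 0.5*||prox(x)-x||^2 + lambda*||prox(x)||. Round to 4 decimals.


Step 1: Compute ||x||.
||x|| = 7.6249
Step 2: Compute scaling factor.
scale = max(0, 1 - 3.22/7.6249) = 0.5777
Step 3: prox(x) = [-4.0203, 1.8001]
||prox(x)|| = 4.4049
Step 4: Proximal objective.
0.5*||prox-x||^2 = 5.1842
lambda*||prox|| = 14.1838
Total = 19.368


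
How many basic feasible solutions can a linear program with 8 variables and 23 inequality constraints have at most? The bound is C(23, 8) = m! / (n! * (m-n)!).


Each vertex corresponds to some choice of n active constraints out of m, so the number of vertices is at most C(m, n) = m! / (n!(m-n)!).
m = 23, n = 8
Numerator: 23 * 22 * 21 * 20 * 19 * 18 * 17 * 16
Denominator: 8! = 40320
C(23, 8) = 490314


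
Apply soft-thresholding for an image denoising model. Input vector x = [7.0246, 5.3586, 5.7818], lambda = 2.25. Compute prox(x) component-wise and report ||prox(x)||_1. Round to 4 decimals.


Soft-thresholding with lambda = 2.25:
prox(7.0246) = sign(7.0246)*max(|7.0246| - 2.25, 0) = 4.7746
prox(5.3586) = sign(5.3586)*max(|5.3586| - 2.25, 0) = 3.1086
prox(5.7818) = sign(5.7818)*max(|5.7818| - 2.25, 0) = 3.5318
prox(x) = [4.7746, 3.1086, 3.5318]
||prox(x)||_1 = 4.7746 + 3.1086 + 3.5318 = 11.415


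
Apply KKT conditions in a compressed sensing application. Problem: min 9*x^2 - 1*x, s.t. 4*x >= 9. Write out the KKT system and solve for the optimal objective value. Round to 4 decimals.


Step 1: Try lambda = 0 (constraint inactive).
x_unc = 1/(2*9) = 0.0556
Check: 4*0.0556 = 0.2224 < 9 -- violated!
Step 2: Constraint must be active: 4*x = 9
x* = 9/4 = 2.25
lambda = (2*9*2.25 - 1)/4 = 9.875
Step 3: Compute optimal value.
f(x*) = 9*2.25^2 - 1*2.25 = 43.3125


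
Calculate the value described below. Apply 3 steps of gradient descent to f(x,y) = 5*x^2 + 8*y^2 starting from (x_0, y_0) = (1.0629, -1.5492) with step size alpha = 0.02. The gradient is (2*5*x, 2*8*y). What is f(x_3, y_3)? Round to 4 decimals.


Gradient descent on f(x,y) = 5*x^2 + 8*y^2.
Starting point: (1.0629, -1.5492), alpha = 0.02
Step 1: grad_x = 2*5*1.0629 = 10.629, grad_y = 2*8*-1.5492 = -24.7872
  x_1 = 1.0629 - 0.02*10.629 = 0.8503
  y_1 = -1.5492 - 0.02*-24.7872 = -1.0535
Step 2: grad_x = 2*5*0.8503 = 8.5032, grad_y = 2*8*-1.0535 = -16.8553
  x_2 = 0.8503 - 0.02*8.5032 = 0.6803
  y_2 = -1.0535 - 0.02*-16.8553 = -0.7164
Step 3: grad_x = 2*5*0.6803 = 6.8026, grad_y = 2*8*-0.7164 = -11.4616
  x_3 = 0.6803 - 0.02*6.8026 = 0.5442
  y_3 = -0.7164 - 0.02*-11.4616 = -0.4871
f(0.5442, -0.4871) = 5*0.5442^2 + 8*(-0.4871)^2 = 3.3791


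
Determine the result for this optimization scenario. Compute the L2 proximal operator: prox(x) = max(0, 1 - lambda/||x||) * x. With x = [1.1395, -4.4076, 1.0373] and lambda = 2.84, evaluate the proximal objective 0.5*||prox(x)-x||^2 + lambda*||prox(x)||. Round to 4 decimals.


Step 1: Compute ||x||.
||x|| = 4.6692
Step 2: Compute scaling factor.
scale = max(0, 1 - 2.84/4.6692) = 0.3918
Step 3: prox(x) = [0.4464, -1.7267, 0.4064]
||prox(x)|| = 1.8292
Step 4: Proximal objective.
0.5*||prox-x||^2 = 4.0328
lambda*||prox|| = 5.1949
Total = 9.2277


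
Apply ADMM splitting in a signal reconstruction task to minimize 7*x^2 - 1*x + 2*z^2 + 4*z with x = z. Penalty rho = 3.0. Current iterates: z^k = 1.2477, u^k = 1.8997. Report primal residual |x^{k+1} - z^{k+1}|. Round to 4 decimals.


ADMM iteration with rho = 3.0, z^k = 1.2477, u^k = 1.8997
Step 1: x-update.
Minimize 7*x^2 - 1*x + (3.0/2)*(x - 1.2477 + 1.8997)^2
FOC: (2*7 + 3.0)*x = 1 + 3.0*(1.2477 - 1.8997)
x^{k+1} = -0.0562
Step 2: z-update.
Minimize 2*z^2 + 4*z + (3.0/2)*(-0.0562 - z + 1.8997)^2
FOC: (2*2 + 3.0)*z = -4 + 3.0*(-0.0562 + 1.8997)
z^{k+1} = 0.2186
Step 3: u-update.
u^{k+1} = 1.8997 - 0.0562 - 0.2186 = 1.6248
Step 4: Primal residual = |-0.0562 - 0.2186| = 0.2749


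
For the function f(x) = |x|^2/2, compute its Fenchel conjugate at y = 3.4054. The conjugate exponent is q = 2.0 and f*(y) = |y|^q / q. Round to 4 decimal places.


The conjugate exponent q satisfies 1/p + 1/q = 1.
p = 2, so q = 2/(2 - 1) = 2.0
|y|^q = 3.4054^2.0 = 11.5967
f*(3.4054) = 11.5967 / 2.0 = 5.7984


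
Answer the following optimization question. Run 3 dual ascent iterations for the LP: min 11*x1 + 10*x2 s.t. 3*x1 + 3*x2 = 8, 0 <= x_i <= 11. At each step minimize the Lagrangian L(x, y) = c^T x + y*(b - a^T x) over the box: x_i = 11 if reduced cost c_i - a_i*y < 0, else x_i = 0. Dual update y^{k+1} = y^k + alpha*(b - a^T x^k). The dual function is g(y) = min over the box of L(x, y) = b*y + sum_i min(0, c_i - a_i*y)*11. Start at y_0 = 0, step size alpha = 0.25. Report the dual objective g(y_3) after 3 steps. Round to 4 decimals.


Dual ascent for LP: min 11*x1 + 10*x2, 3*x1 + 3*x2 = 8, 0 <= x_i <= 11
Step 1: y^k = 0.0, reduced costs: (11.0, 10.0)
  x^k = (0.0, 0.0), subgradient = b - a^T x = 8.0
  y^{k+1} = 0.0 + 0.25*8.0 = 2.0
Step 2: y^k = 2.0, reduced costs: (5.0, 4.0)
  x^k = (0.0, 0.0), subgradient = b - a^T x = 8.0
  y^{k+1} = 2.0 + 0.25*8.0 = 4.0
Step 3: y^k = 4.0, reduced costs: (-1.0, -2.0)
  x^k = (11.0, 11.0), subgradient = b - a^T x = -58.0
  y^{k+1} = 4.0 + 0.25*-58.0 = -10.5
Dual objective at y_3 = -10.5: reduced costs (42.5, 41.5), box minimizer x = (0.0, 0.0)
g(y_3) = b*y + (c1 - a1*y)*x1 + (c2 - a2*y)*x2 = 8*(-10.5) + 42.5*0.0 + 41.5*0.0 = -84.0 + 0.0 + 0.0 = -84.0


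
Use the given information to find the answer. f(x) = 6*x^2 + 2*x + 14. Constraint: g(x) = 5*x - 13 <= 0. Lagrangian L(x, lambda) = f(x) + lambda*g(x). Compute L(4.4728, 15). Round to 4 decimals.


Step 1: Evaluate f(x).
f(4.4728) = 6*4.4728^2 + 2*4.4728 + 14 = 142.9812
Step 2: Evaluate g(x).
g(4.4728) = 5*4.4728 - 13 = 9.364
Step 3: Compute Lagrangian.
L = 142.9812 + 15*9.364 = 283.4412


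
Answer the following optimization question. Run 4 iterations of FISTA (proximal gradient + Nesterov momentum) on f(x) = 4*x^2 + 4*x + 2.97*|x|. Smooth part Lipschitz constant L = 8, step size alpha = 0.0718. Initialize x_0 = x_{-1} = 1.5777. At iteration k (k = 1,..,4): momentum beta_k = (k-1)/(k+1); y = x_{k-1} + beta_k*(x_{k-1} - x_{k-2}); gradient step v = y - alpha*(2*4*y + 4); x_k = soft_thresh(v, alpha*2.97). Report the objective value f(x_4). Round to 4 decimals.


FISTA on f(x) = 4*x^2 + 4*x + 2.97*|x|
L = 8, alpha = 0.0718
Iteration 1: beta = 0.0, y = 1.5777 + 0.0*(1.5777 - 1.5777) = 1.5777
  grad(y) = 16.6216, v = y - alpha*grad = 0.3843
  prox(v) = soft_thresh(0.3843, 0.2132) = 0.171
Iteration 2: beta = 0.3333, y = 0.171 + 0.3333*(0.171 - 1.5777) = -0.2979
  grad(y) = 1.617, v = y - alpha*grad = -0.414
  prox(v) = soft_thresh(-0.414, 0.2132) = -0.2007
Iteration 3: beta = 0.5, y = -0.2007 + 0.5*(-0.2007 - 0.171) = -0.3866
  grad(y) = 0.9072, v = y - alpha*grad = -0.4517
  prox(v) = soft_thresh(-0.4517, 0.2132) = -0.2385
Iteration 4: beta = 0.6, y = -0.2385 + 0.6*(-0.2385 + 0.2007) = -0.2612
  grad(y) = 1.9108, v = y - alpha*grad = -0.3983
  prox(v) = soft_thresh(-0.3983, 0.2132) = -0.1851
f(x_4) = 4*(-0.1851)^2 + 4*(-0.1851) + 2.97*|-0.1851| = -0.0536


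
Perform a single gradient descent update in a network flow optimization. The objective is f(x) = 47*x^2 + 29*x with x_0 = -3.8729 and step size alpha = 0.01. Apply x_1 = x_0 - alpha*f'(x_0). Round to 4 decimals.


We compute the gradient at x_0 and apply the update.
f'(x) = 94*x + 29
f'(-3.8729) = 94*-3.8729 + 29 = -335.0526
x_1 = -3.8729 - 0.01*-335.0526 = -0.5224


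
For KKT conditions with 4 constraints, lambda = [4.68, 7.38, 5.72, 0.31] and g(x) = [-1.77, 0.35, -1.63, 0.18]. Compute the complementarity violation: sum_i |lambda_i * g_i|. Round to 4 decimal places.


KKT complementary slackness check:
lambda_1 * g_1 = 4.68 * -1.77 = -8.2836
lambda_2 * g_2 = 7.38 * 0.35 = 2.583
lambda_3 * g_3 = 5.72 * -1.63 = -9.3236
lambda_4 * g_4 = 0.31 * 0.18 = 0.0558
Total violation = 8.2836 + 2.583 + 9.3236 + 0.0558 = 20.246


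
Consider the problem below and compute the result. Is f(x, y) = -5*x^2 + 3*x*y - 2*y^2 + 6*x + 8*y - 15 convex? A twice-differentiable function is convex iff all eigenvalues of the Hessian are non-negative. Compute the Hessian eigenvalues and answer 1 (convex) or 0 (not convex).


The Hessian of f(x,y) = -5*x^2 + 3*x*y - 2*y^2 + 6*x + 8*y - 15 is:
H = [[-10, 3], [3, -4]]
Trace = -10 - 4 = -14
Determinant = -10*-4 - (3)^2 = 31
Discriminant = (-14)^2 - 4*31 = 72.0
Eigenvalues: lambda_1 = -11.2426, lambda_2 = -2.7574
The function is not convex.

0


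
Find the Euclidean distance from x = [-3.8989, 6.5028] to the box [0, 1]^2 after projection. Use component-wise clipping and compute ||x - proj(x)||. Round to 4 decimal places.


Project each component onto [0, 1].
clip(-3.8989) = 0.0, clip(6.5028) = 1.0
Projection = [0.0, 1.0]
Squared diffs: [15.2014, 30.2808]
Distance = sqrt(45.4822) = 6.7441


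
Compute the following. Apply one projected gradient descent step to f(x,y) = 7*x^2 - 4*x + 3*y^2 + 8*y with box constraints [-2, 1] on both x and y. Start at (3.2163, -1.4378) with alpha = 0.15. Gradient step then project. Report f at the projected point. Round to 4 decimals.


Step 1: Compute gradient at (3.2163, -1.4378).
grad_x = 2*7*3.2163 - 4 = 41.0282
grad_y = 2*3*-1.4378 + 8 = -0.6268
Step 2: Gradient step.
x_raw = 3.2163 - 0.15*41.0282 = -2.9379
y_raw = -1.4378 - 0.15*-0.6268 = -1.3438
Step 3: Project onto [-2, 1].
x_proj = clip(-2.9379) = -2.0
y_proj = clip(-1.3438) = -1.3438
Step 4: Evaluate f.
f(-2.0, -1.3438) = 30.667


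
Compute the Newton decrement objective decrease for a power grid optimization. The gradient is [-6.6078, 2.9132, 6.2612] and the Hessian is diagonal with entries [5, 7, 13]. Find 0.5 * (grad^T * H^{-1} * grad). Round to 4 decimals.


Step 1: H is diagonal, so H^(-1) * g = [-1.3216, 0.4162, 0.4816].
Step 2: g^T H^(-1) g = sum_i g_i^2 / H_ii
  = (-6.6078)^2/5 + (2.9132)^2/7 + (6.2612)^2/13
  = 8.7326 + 1.2124 + 3.0156 = 12.9606
Step 3: Objective decrease = 0.5 * g^T H^(-1) g = 6.4803


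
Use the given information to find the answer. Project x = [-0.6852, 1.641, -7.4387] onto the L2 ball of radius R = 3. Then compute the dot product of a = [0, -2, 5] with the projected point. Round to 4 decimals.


Step 1: Compute ||x|| (intermediates to 6 decimals).
||x|| = sqrt((-0.6852)^2 + 1.641^2 + (-7.4387)^2) = 7.648309
Step 2: Project.
Since ||x|| > R, scale = R/||x|| = 3/7.648309 = 0.392244, proj(x) = scale * x
proj(x) = [-0.268766, 0.643672, -2.917785]
Step 3: Dot product.
a^T * proj(x) = 0*(-0.268766) - 2*0.643672 + 5*(-2.917785) = -15.8763


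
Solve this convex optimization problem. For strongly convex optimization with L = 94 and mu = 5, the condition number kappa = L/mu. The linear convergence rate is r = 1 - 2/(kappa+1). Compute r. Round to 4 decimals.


Step 1: Compute the condition number.
kappa = L/mu = 94/5 = 18.8
Step 2: Compute the convergence rate.
r = 1 - 2/(kappa + 1) = 1 - 2*mu/(L + mu) = (L - mu)/(L + mu) = 89/99 = 0.899


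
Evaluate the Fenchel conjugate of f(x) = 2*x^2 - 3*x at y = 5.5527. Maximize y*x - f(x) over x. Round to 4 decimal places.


f*(y) = sup_x {y*x - a*x^2 - b*x} = sup_x {(y-b)*x - a*x^2}
FOC: (y - b) - 2a*x = 0 => x* = (y - b)/(2a)
x* = (5.5527 + 3)/(2*2) = 2.1382
f*(5.5527) = (y-b)^2/(4a) = (5.5527 + 3)^2/(4*2)
= 73.1487/8 = 9.1436


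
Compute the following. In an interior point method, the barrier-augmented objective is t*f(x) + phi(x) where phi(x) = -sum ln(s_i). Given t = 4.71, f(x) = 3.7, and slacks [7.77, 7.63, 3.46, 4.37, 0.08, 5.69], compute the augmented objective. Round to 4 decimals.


Step 1: Compute log-barrier.
ln values: [2.0503, 2.0321, 1.2413, 1.4748, -2.5257, 1.7387]
phi = -(2.0503 + 2.0321 + 1.2413 + 1.4748 - 2.5257 + 1.7387) = -6.0114
Step 2: Compute augmented objective.
t*f(x) = 4.71*3.7 = 17.427
Total = 17.427 - 6.0114 = 11.4156


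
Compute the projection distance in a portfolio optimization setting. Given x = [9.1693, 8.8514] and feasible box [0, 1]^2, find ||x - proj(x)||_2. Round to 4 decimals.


Project each component onto [0, 1].
clip(9.1693) = 1.0, clip(8.8514) = 1.0
Projection = [1.0, 1.0]
Squared diffs: [66.7375, 61.6445]
Distance = sqrt(128.382) = 11.3306


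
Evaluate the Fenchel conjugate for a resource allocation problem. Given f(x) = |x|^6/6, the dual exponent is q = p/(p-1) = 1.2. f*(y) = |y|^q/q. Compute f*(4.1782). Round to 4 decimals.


The conjugate exponent q satisfies 1/p + 1/q = 1.
p = 6, so q = 6/(6 - 1) = 1.2
|y|^q = 4.1782^1.2 = 5.5614
f*(4.1782) = 5.5614 / 1.2 = 4.6345


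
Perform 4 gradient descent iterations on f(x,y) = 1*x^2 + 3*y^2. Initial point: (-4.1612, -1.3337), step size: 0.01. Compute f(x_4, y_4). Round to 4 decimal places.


Gradient descent on f(x,y) = 1*x^2 + 3*y^2.
Starting point: (-4.1612, -1.3337), alpha = 0.01
Step 1: grad_x = 2*1*-4.1612 = -8.3224, grad_y = 2*3*-1.3337 = -8.0022
  x_1 = -4.1612 - 0.01*-8.3224 = -4.078
  y_1 = -1.3337 - 0.01*-8.0022 = -1.2537
Step 2: grad_x = 2*1*-4.078 = -8.156, grad_y = 2*3*-1.2537 = -7.5221
  x_2 = -4.078 - 0.01*-8.156 = -3.9964
  y_2 = -1.2537 - 0.01*-7.5221 = -1.1785
Step 3: grad_x = 2*1*-3.9964 = -7.9928, grad_y = 2*3*-1.1785 = -7.0707
  x_3 = -3.9964 - 0.01*-7.9928 = -3.9165
  y_3 = -1.1785 - 0.01*-7.0707 = -1.1077
Step 4: grad_x = 2*1*-3.9165 = -7.833, grad_y = 2*3*-1.1077 = -6.6465
  x_4 = -3.9165 - 0.01*-7.833 = -3.8382
  y_4 = -1.1077 - 0.01*-6.6465 = -1.0413
f(-3.8382, -1.0413) = 1*(-3.8382)^2 + 3*(-1.0413)^2 = 17.9843


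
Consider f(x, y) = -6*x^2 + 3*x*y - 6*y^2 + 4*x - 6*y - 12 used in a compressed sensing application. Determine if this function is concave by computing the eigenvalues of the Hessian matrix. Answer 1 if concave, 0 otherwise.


The Hessian of f(x,y) = -6*x^2 + 3*x*y - 6*y^2 + 4*x - 6*y - 12 is:
H = [[-12, 3], [3, -12]]
Trace = -12 - 12 = -24
Determinant = -12*-12 - (3)^2 = 135
Discriminant = (-24)^2 - 4*135 = 36.0
Eigenvalues: lambda_1 = -15.0, lambda_2 = -9.0
The function is concave.

1


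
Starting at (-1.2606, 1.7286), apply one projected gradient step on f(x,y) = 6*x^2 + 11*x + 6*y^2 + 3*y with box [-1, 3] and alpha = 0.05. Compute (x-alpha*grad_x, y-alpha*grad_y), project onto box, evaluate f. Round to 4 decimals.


Step 1: Compute gradient at (-1.2606, 1.7286).
grad_x = 2*6*-1.2606 + 11 = -4.1272
grad_y = 2*6*1.7286 + 3 = 23.7432
Step 2: Gradient step.
x_raw = -1.2606 - 0.05*-4.1272 = -1.0542
y_raw = 1.7286 - 0.05*23.7432 = 0.5414
Step 3: Project onto [-1, 3].
x_proj = clip(-1.0542) = -1.0
y_proj = clip(0.5414) = 0.5414
Step 4: Evaluate f.
f(-1.0, 0.5414) = -1.6167


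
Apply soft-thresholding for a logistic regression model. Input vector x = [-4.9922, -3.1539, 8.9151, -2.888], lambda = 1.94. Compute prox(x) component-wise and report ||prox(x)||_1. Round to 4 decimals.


Soft-thresholding with lambda = 1.94:
prox(-4.9922) = sign(-4.9922)*max(|-4.9922| - 1.94, 0) = -3.0522
prox(-3.1539) = sign(-3.1539)*max(|-3.1539| - 1.94, 0) = -1.2139
prox(8.9151) = sign(8.9151)*max(|8.9151| - 1.94, 0) = 6.9751
prox(-2.888) = sign(-2.888)*max(|-2.888| - 1.94, 0) = -0.948
prox(x) = [-3.0522, -1.2139, 6.9751, -0.948]
||prox(x)||_1 = 3.0522 + 1.2139 + 6.9751 + 0.948 = 12.1892


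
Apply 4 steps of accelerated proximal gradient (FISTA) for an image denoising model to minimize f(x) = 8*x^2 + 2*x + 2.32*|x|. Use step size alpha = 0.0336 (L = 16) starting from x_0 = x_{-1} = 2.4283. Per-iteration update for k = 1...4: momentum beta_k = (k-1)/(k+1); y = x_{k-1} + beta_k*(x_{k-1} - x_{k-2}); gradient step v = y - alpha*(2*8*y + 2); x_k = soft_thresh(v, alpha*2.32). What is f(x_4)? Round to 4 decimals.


FISTA on f(x) = 8*x^2 + 2*x + 2.32*|x|
L = 16, alpha = 0.0336
Iteration 1: beta = 0.0, y = 2.4283 + 0.0*(2.4283 - 2.4283) = 2.4283
  grad(y) = 40.8528, v = y - alpha*grad = 1.0556
  prox(v) = soft_thresh(1.0556, 0.078) = 0.9777
Iteration 2: beta = 0.3333, y = 0.9777 + 0.3333*(0.9777 - 2.4283) = 0.4942
  grad(y) = 9.9065, v = y - alpha*grad = 0.1613
  prox(v) = soft_thresh(0.1613, 0.078) = 0.0833
Iteration 3: beta = 0.5, y = 0.0833 + 0.5*(0.0833 - 0.9777) = -0.3638
  grad(y) = -3.8212, v = y - alpha*grad = -0.2354
  prox(v) = soft_thresh(-0.2354, 0.078) = -0.1575
Iteration 4: beta = 0.6, y = -0.1575 + 0.6*(-0.1575 - 0.0833) = -0.302
  grad(y) = -2.8317, v = y - alpha*grad = -0.2068
  prox(v) = soft_thresh(-0.2068, 0.078) = -0.1289
f(x_4) = 8*(-0.1289)^2 + 2*(-0.1289) + 2.32*|-0.1289| = 0.1741


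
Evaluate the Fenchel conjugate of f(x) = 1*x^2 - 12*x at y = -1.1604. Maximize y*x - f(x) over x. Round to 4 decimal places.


f*(y) = sup_x {y*x - a*x^2 - b*x} = sup_x {(y-b)*x - a*x^2}
FOC: (y - b) - 2a*x = 0 => x* = (y - b)/(2a)
x* = (-1.1604 + 12)/(2*1) = 5.4198
f*(-1.1604) = (y-b)^2/(4a) = (-1.1604 + 12)^2/(4*1)
= 117.4969/4 = 29.3742


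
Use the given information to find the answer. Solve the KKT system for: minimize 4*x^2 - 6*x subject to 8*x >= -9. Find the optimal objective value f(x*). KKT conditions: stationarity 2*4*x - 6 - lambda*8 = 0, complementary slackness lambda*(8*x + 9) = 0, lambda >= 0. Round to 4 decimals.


Step 1: Try lambda = 0 (constraint inactive).
Stationarity: 2*4*x - 6 = 0
x* = 6/(2*4) = 0.75
Check constraint: 8*0.75 = 6.0 >= -9 -- satisfied.
Step 2: Compute optimal value.
f(x*) = 4*0.75^2 - 6*0.75 = -2.25


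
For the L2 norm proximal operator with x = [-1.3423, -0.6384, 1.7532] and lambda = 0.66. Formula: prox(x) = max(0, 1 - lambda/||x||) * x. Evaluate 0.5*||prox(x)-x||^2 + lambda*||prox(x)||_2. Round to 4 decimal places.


Step 1: Compute ||x||.
||x|| = 2.2985
Step 2: Compute scaling factor.
scale = max(0, 1 - 0.66/2.2985) = 0.7129
Step 3: prox(x) = [-0.9569, -0.4551, 1.2498]
||prox(x)|| = 1.6385
Step 4: Proximal objective.
0.5*||prox-x||^2 = 0.2178
lambda*||prox|| = 1.0814
Total = 1.2992


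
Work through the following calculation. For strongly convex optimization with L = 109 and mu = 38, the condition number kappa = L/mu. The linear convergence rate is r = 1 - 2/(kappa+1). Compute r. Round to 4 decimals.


Step 1: Compute the condition number.
kappa = L/mu = 109/38 = 2.8684
Step 2: Compute the convergence rate.
r = 1 - 2/(kappa + 1) = 1 - 2*mu/(L + mu) = (L - mu)/(L + mu) = 71/147 = 0.483


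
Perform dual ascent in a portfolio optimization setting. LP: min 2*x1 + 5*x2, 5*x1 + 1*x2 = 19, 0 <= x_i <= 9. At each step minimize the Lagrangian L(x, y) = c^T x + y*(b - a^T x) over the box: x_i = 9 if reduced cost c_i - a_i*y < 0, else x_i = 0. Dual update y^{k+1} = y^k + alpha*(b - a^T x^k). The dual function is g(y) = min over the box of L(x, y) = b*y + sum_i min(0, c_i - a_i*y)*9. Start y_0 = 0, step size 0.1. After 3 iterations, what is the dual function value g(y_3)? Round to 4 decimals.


Dual ascent for LP: min 2*x1 + 5*x2, 5*x1 + 1*x2 = 19, 0 <= x_i <= 9
Step 1: y^k = 0.0, reduced costs: (2.0, 5.0)
  x^k = (0.0, 0.0), subgradient = b - a^T x = 19.0
  y^{k+1} = 0.0 + 0.1*19.0 = 1.9
Step 2: y^k = 1.9, reduced costs: (-7.5, 3.1)
  x^k = (9.0, 0.0), subgradient = b - a^T x = -26.0
  y^{k+1} = 1.9 + 0.1*-26.0 = -0.7
Step 3: y^k = -0.7, reduced costs: (5.5, 5.7)
  x^k = (0.0, 0.0), subgradient = b - a^T x = 19.0
  y^{k+1} = -0.7 + 0.1*19.0 = 1.2
Dual objective at y_3 = 1.2: reduced costs (-4.0, 3.8), box minimizer x = (9.0, 0.0)
g(y_3) = b*y + (c1 - a1*y)*x1 + (c2 - a2*y)*x2 = 19*1.2 + (-4.0)*9.0 + 3.8*0.0 = 22.8 - 36.0 + 0.0 = -13.2


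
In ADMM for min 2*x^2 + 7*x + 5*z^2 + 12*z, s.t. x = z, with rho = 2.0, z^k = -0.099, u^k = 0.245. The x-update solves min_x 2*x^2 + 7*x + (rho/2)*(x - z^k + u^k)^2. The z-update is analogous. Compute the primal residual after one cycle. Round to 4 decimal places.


ADMM iteration with rho = 2.0, z^k = -0.099, u^k = 0.245
Step 1: x-update.
Minimize 2*x^2 + 7*x + (2.0/2)*(x + 0.099 + 0.245)^2
FOC: (2*2 + 2.0)*x = -7 + 2.0*(-0.099 - 0.245)
x^{k+1} = -1.2813
Step 2: z-update.
Minimize 5*z^2 + 12*z + (2.0/2)*(-1.2813 - z + 0.245)^2
FOC: (2*5 + 2.0)*z = -12 + 2.0*(-1.2813 + 0.245)
z^{k+1} = -1.1727
Step 3: u-update.
u^{k+1} = 0.245 - 1.2813 + 1.1727 = 0.1364
Step 4: Primal residual = |-1.2813 + 1.1727| = 0.1086


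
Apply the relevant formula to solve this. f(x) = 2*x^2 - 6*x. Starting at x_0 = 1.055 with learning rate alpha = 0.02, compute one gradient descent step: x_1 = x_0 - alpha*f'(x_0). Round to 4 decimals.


We compute the gradient at x_0 and apply the update.
f'(x) = 4*x - 6
f'(1.055) = 4*1.055 - 6 = -1.78
x_1 = 1.055 - 0.02*-1.78 = 1.0906


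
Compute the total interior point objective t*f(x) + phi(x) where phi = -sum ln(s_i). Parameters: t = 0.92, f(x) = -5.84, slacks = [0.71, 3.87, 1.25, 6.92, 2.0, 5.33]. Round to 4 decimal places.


Step 1: Compute log-barrier.
ln values: [-0.3425, 1.3533, 0.2231, 1.9344, 0.6931, 1.6734]
phi = -(-0.3425 + 1.3533 + 0.2231 + 1.9344 + 0.6931 + 1.6734) = -5.5348
Step 2: Compute augmented objective.
t*f(x) = 0.92*-5.84 = -5.3728
Total = -5.3728 - 5.5348 = -10.9076


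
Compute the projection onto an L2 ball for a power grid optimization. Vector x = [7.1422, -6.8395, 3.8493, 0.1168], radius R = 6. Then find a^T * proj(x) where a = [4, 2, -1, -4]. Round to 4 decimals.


Step 1: Compute ||x|| (intermediates to 6 decimals).
||x|| = sqrt(7.1422^2 + (-6.8395)^2 + 3.8493^2 + 0.1168^2) = 10.612282
Step 2: Project.
Since ||x|| > R, scale = R/||x|| = 6/10.612282 = 0.565383, proj(x) = scale * x
proj(x) = [4.038078, -3.866937, 2.176329, 0.066037]
Step 3: Dot product.
a^T * proj(x) = 4*4.038078 + 2*(-3.866937) - 1*2.176329 - 4*0.066037 = 5.978


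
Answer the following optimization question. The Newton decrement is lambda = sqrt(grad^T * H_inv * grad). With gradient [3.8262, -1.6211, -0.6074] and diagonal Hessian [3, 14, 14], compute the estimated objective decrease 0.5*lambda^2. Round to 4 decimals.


Step 1: H is diagonal, so H^(-1) * g = [1.2754, -0.1158, -0.0434].
Step 2: g^T H^(-1) g = sum_i g_i^2 / H_ii
  = (3.8262)^2/3 + (-1.6211)^2/14 + (-0.6074)^2/14
  = 4.8799 + 0.1877 + 0.0264 = 5.094
Step 3: Objective decrease = 0.5 * g^T H^(-1) g = 2.547


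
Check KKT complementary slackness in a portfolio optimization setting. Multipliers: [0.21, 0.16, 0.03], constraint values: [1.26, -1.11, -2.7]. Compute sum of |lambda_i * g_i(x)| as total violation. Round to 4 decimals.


KKT complementary slackness check:
lambda_1 * g_1 = 0.21 * 1.26 = 0.2646
lambda_2 * g_2 = 0.16 * -1.11 = -0.1776
lambda_3 * g_3 = 0.03 * -2.7 = -0.081
Total violation = 0.2646 + 0.1776 + 0.081 = 0.5232


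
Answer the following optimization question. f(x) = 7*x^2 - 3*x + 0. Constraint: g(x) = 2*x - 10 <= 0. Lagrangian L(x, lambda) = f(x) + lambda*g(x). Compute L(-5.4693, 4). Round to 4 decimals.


Step 1: Evaluate f(x).
f(-5.4693) = 7*(-5.4693)^2 - 3*(-5.4693) + 0 = 225.8006
Step 2: Evaluate g(x).
g(-5.4693) = 2*-5.4693 - 10 = -20.9386
Step 3: Compute Lagrangian.
L = 225.8006 + 4*-20.9386 = 142.0462


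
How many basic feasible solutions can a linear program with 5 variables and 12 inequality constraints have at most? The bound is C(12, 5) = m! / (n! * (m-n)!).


Each vertex corresponds to some choice of n active constraints out of m, so the number of vertices is at most C(m, n) = m! / (n!(m-n)!).
m = 12, n = 5
Numerator: 12 * 11 * 10 * 9 * 8
Denominator: 5! = 120
C(12, 5) = 792


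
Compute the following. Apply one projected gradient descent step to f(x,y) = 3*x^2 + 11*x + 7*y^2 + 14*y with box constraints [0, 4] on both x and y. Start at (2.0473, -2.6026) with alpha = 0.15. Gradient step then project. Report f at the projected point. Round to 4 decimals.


Step 1: Compute gradient at (2.0473, -2.6026).
grad_x = 2*3*2.0473 + 11 = 23.2838
grad_y = 2*7*-2.6026 + 14 = -22.4364
Step 2: Gradient step.
x_raw = 2.0473 - 0.15*23.2838 = -1.4453
y_raw = -2.6026 - 0.15*-22.4364 = 0.7629
Step 3: Project onto [0, 4].
x_proj = clip(-1.4453) = 0.0
y_proj = clip(0.7629) = 0.7629
Step 4: Evaluate f.
f(0.0, 0.7629) = 14.7537


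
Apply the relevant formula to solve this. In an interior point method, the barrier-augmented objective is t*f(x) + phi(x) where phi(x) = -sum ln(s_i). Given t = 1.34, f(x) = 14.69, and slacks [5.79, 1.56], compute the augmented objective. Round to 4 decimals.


Step 1: Compute log-barrier.
ln values: [1.7561, 0.4447]
phi = -(1.7561 + 0.4447) = -2.2008
Step 2: Compute augmented objective.
t*f(x) = 1.34*14.69 = 19.6846
Total = 19.6846 - 2.2008 = 17.4838


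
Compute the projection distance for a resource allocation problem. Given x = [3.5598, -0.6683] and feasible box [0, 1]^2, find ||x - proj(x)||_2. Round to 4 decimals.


Project each component onto [0, 1].
clip(3.5598) = 1.0, clip(-0.6683) = 0.0
Projection = [1.0, 0.0]
Squared diffs: [6.5526, 0.4466]
Distance = sqrt(6.9992) = 2.6456


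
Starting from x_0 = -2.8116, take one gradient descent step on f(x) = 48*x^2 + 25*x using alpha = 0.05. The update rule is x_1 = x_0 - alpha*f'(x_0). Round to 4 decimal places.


We compute the gradient at x_0 and apply the update.
f'(x) = 96*x + 25
f'(-2.8116) = 96*-2.8116 + 25 = -244.9136
x_1 = -2.8116 - 0.05*-244.9136 = 9.4341
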